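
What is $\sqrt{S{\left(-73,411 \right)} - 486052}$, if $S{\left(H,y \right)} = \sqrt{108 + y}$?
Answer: $\sqrt{-486052 + \sqrt{519}} \approx 697.16 i$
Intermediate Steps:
$\sqrt{S{\left(-73,411 \right)} - 486052} = \sqrt{\sqrt{108 + 411} - 486052} = \sqrt{\sqrt{519} - 486052} = \sqrt{-486052 + \sqrt{519}}$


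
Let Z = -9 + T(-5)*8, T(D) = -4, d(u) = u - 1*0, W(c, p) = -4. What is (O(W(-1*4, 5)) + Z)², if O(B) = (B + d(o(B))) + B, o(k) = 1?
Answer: 2304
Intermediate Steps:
d(u) = u (d(u) = u + 0 = u)
O(B) = 1 + 2*B (O(B) = (B + 1) + B = (1 + B) + B = 1 + 2*B)
Z = -41 (Z = -9 - 4*8 = -9 - 32 = -41)
(O(W(-1*4, 5)) + Z)² = ((1 + 2*(-4)) - 41)² = ((1 - 8) - 41)² = (-7 - 41)² = (-48)² = 2304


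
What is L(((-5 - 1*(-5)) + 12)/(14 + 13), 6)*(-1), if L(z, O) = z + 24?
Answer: -220/9 ≈ -24.444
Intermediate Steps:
L(z, O) = 24 + z
L(((-5 - 1*(-5)) + 12)/(14 + 13), 6)*(-1) = (24 + ((-5 - 1*(-5)) + 12)/(14 + 13))*(-1) = (24 + ((-5 + 5) + 12)/27)*(-1) = (24 + (0 + 12)*(1/27))*(-1) = (24 + 12*(1/27))*(-1) = (24 + 4/9)*(-1) = (220/9)*(-1) = -220/9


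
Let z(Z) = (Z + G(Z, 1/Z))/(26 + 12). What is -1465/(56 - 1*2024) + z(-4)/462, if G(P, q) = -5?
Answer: 2141819/2879184 ≈ 0.74390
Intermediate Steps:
z(Z) = -5/38 + Z/38 (z(Z) = (Z - 5)/(26 + 12) = (-5 + Z)/38 = (-5 + Z)*(1/38) = -5/38 + Z/38)
-1465/(56 - 1*2024) + z(-4)/462 = -1465/(56 - 1*2024) + (-5/38 + (1/38)*(-4))/462 = -1465/(56 - 2024) + (-5/38 - 2/19)*(1/462) = -1465/(-1968) - 9/38*1/462 = -1465*(-1/1968) - 3/5852 = 1465/1968 - 3/5852 = 2141819/2879184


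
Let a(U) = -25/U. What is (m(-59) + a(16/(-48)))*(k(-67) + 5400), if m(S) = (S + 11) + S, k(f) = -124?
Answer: -168832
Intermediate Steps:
m(S) = 11 + 2*S (m(S) = (11 + S) + S = 11 + 2*S)
(m(-59) + a(16/(-48)))*(k(-67) + 5400) = ((11 + 2*(-59)) - 25/(16/(-48)))*(-124 + 5400) = ((11 - 118) - 25/(16*(-1/48)))*5276 = (-107 - 25/(-1/3))*5276 = (-107 - 25*(-3))*5276 = (-107 + 75)*5276 = -32*5276 = -168832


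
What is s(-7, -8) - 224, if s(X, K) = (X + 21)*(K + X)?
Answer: -434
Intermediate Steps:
s(X, K) = (21 + X)*(K + X)
s(-7, -8) - 224 = ((-7)**2 + 21*(-8) + 21*(-7) - 8*(-7)) - 224 = (49 - 168 - 147 + 56) - 224 = -210 - 224 = -434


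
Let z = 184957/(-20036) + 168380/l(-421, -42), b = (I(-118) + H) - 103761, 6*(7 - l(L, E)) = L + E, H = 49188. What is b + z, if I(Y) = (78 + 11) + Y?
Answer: -106464859513/2023636 ≈ -52611.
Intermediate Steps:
I(Y) = 89 + Y
l(L, E) = 7 - E/6 - L/6 (l(L, E) = 7 - (L + E)/6 = 7 - (E + L)/6 = 7 + (-E/6 - L/6) = 7 - E/6 - L/6)
b = -54602 (b = ((89 - 118) + 49188) - 103761 = (-29 + 49188) - 103761 = 49159 - 103761 = -54602)
z = 4029713359/2023636 (z = 184957/(-20036) + 168380/(7 - ⅙*(-42) - ⅙*(-421)) = 184957*(-1/20036) + 168380/(7 + 7 + 421/6) = -184957/20036 + 168380/(505/6) = -184957/20036 + 168380*(6/505) = -184957/20036 + 202056/101 = 4029713359/2023636 ≈ 1991.3)
b + z = -54602 + 4029713359/2023636 = -106464859513/2023636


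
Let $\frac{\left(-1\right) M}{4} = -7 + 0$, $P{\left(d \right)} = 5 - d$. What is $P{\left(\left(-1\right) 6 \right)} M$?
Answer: $308$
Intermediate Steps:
$M = 28$ ($M = - 4 \left(-7 + 0\right) = \left(-4\right) \left(-7\right) = 28$)
$P{\left(\left(-1\right) 6 \right)} M = \left(5 - \left(-1\right) 6\right) 28 = \left(5 - -6\right) 28 = \left(5 + 6\right) 28 = 11 \cdot 28 = 308$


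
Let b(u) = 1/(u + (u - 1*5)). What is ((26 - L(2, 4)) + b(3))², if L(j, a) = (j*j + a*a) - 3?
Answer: 100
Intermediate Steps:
L(j, a) = -3 + a² + j² (L(j, a) = (j² + a²) - 3 = (a² + j²) - 3 = -3 + a² + j²)
b(u) = 1/(-5 + 2*u) (b(u) = 1/(u + (u - 5)) = 1/(u + (-5 + u)) = 1/(-5 + 2*u))
((26 - L(2, 4)) + b(3))² = ((26 - (-3 + 4² + 2²)) + 1/(-5 + 2*3))² = ((26 - (-3 + 16 + 4)) + 1/(-5 + 6))² = ((26 - 1*17) + 1/1)² = ((26 - 17) + 1)² = (9 + 1)² = 10² = 100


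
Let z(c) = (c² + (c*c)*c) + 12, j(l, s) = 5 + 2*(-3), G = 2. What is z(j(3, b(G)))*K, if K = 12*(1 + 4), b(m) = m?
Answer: 720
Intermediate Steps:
j(l, s) = -1 (j(l, s) = 5 - 6 = -1)
K = 60 (K = 12*5 = 60)
z(c) = 12 + c² + c³ (z(c) = (c² + c²*c) + 12 = (c² + c³) + 12 = 12 + c² + c³)
z(j(3, b(G)))*K = (12 + (-1)² + (-1)³)*60 = (12 + 1 - 1)*60 = 12*60 = 720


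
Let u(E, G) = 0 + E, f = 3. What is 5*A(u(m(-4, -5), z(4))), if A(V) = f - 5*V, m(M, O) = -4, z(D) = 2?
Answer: 115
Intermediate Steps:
u(E, G) = E
A(V) = 3 - 5*V
5*A(u(m(-4, -5), z(4))) = 5*(3 - 5*(-4)) = 5*(3 + 20) = 5*23 = 115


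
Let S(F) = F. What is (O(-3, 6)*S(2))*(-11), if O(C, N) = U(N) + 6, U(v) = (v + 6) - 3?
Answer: -330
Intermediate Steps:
U(v) = 3 + v (U(v) = (6 + v) - 3 = 3 + v)
O(C, N) = 9 + N (O(C, N) = (3 + N) + 6 = 9 + N)
(O(-3, 6)*S(2))*(-11) = ((9 + 6)*2)*(-11) = (15*2)*(-11) = 30*(-11) = -330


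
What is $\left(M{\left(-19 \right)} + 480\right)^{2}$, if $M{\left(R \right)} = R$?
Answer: $212521$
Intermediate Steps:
$\left(M{\left(-19 \right)} + 480\right)^{2} = \left(-19 + 480\right)^{2} = 461^{2} = 212521$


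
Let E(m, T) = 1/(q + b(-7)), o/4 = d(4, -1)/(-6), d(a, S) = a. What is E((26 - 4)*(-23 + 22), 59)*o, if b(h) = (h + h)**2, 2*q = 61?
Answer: -16/1359 ≈ -0.011773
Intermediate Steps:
q = 61/2 (q = (1/2)*61 = 61/2 ≈ 30.500)
o = -8/3 (o = 4*(4/(-6)) = 4*(4*(-1/6)) = 4*(-2/3) = -8/3 ≈ -2.6667)
b(h) = 4*h**2 (b(h) = (2*h)**2 = 4*h**2)
E(m, T) = 2/453 (E(m, T) = 1/(61/2 + 4*(-7)**2) = 1/(61/2 + 4*49) = 1/(61/2 + 196) = 1/(453/2) = 2/453)
E((26 - 4)*(-23 + 22), 59)*o = (2/453)*(-8/3) = -16/1359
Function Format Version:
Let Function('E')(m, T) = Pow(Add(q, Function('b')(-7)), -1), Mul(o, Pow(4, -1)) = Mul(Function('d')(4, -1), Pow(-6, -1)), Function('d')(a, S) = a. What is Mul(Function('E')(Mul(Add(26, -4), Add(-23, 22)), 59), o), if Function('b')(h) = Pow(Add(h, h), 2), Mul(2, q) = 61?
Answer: Rational(-16, 1359) ≈ -0.011773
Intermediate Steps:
q = Rational(61, 2) (q = Mul(Rational(1, 2), 61) = Rational(61, 2) ≈ 30.500)
o = Rational(-8, 3) (o = Mul(4, Mul(4, Pow(-6, -1))) = Mul(4, Mul(4, Rational(-1, 6))) = Mul(4, Rational(-2, 3)) = Rational(-8, 3) ≈ -2.6667)
Function('b')(h) = Mul(4, Pow(h, 2)) (Function('b')(h) = Pow(Mul(2, h), 2) = Mul(4, Pow(h, 2)))
Function('E')(m, T) = Rational(2, 453) (Function('E')(m, T) = Pow(Add(Rational(61, 2), Mul(4, Pow(-7, 2))), -1) = Pow(Add(Rational(61, 2), Mul(4, 49)), -1) = Pow(Add(Rational(61, 2), 196), -1) = Pow(Rational(453, 2), -1) = Rational(2, 453))
Mul(Function('E')(Mul(Add(26, -4), Add(-23, 22)), 59), o) = Mul(Rational(2, 453), Rational(-8, 3)) = Rational(-16, 1359)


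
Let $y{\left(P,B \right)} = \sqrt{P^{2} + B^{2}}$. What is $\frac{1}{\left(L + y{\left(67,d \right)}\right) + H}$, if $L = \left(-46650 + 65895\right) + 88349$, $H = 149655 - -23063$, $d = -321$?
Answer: $\frac{140156}{39287354907} - \frac{\sqrt{107530}}{78574709814} \approx 3.5633 \cdot 10^{-6}$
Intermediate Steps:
$H = 172718$ ($H = 149655 + 23063 = 172718$)
$y{\left(P,B \right)} = \sqrt{B^{2} + P^{2}}$
$L = 107594$ ($L = 19245 + 88349 = 107594$)
$\frac{1}{\left(L + y{\left(67,d \right)}\right) + H} = \frac{1}{\left(107594 + \sqrt{\left(-321\right)^{2} + 67^{2}}\right) + 172718} = \frac{1}{\left(107594 + \sqrt{103041 + 4489}\right) + 172718} = \frac{1}{\left(107594 + \sqrt{107530}\right) + 172718} = \frac{1}{280312 + \sqrt{107530}}$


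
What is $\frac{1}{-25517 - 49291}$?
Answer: $- \frac{1}{74808} \approx -1.3368 \cdot 10^{-5}$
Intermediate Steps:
$\frac{1}{-25517 - 49291} = \frac{1}{-74808} = - \frac{1}{74808}$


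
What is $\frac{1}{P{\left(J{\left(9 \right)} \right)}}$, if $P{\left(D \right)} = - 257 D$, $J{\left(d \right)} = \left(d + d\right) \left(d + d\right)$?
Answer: $- \frac{1}{83268} \approx -1.2009 \cdot 10^{-5}$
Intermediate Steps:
$J{\left(d \right)} = 4 d^{2}$ ($J{\left(d \right)} = 2 d 2 d = 4 d^{2}$)
$\frac{1}{P{\left(J{\left(9 \right)} \right)}} = \frac{1}{\left(-257\right) 4 \cdot 9^{2}} = \frac{1}{\left(-257\right) 4 \cdot 81} = \frac{1}{\left(-257\right) 324} = \frac{1}{-83268} = - \frac{1}{83268}$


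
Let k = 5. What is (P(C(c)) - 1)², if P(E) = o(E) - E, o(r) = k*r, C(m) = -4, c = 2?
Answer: 289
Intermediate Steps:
o(r) = 5*r
P(E) = 4*E (P(E) = 5*E - E = 4*E)
(P(C(c)) - 1)² = (4*(-4) - 1)² = (-16 - 1)² = (-17)² = 289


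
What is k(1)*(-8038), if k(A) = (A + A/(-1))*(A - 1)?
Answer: 0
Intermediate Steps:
k(A) = 0 (k(A) = (A + A*(-1))*(-1 + A) = (A - A)*(-1 + A) = 0*(-1 + A) = 0)
k(1)*(-8038) = 0*(-8038) = 0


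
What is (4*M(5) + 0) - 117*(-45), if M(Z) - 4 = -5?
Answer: 5261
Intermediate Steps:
M(Z) = -1 (M(Z) = 4 - 5 = -1)
(4*M(5) + 0) - 117*(-45) = (4*(-1) + 0) - 117*(-45) = (-4 + 0) + 5265 = -4 + 5265 = 5261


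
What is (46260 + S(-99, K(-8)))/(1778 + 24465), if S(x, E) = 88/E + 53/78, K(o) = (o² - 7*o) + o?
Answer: 12629380/7164339 ≈ 1.7628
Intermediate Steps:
K(o) = o² - 6*o
S(x, E) = 53/78 + 88/E (S(x, E) = 88/E + 53*(1/78) = 88/E + 53/78 = 53/78 + 88/E)
(46260 + S(-99, K(-8)))/(1778 + 24465) = (46260 + (53/78 + 88/((-8*(-6 - 8)))))/(1778 + 24465) = (46260 + (53/78 + 88/((-8*(-14)))))/26243 = (46260 + (53/78 + 88/112))*(1/26243) = (46260 + (53/78 + 88*(1/112)))*(1/26243) = (46260 + (53/78 + 11/14))*(1/26243) = (46260 + 400/273)*(1/26243) = (12629380/273)*(1/26243) = 12629380/7164339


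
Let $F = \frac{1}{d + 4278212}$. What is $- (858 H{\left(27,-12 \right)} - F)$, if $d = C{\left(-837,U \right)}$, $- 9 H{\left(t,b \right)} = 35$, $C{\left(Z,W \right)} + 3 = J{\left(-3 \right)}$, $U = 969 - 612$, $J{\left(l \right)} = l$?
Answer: $\frac{42824842063}{12834618} \approx 3336.7$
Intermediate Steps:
$U = 357$
$C{\left(Z,W \right)} = -6$ ($C{\left(Z,W \right)} = -3 - 3 = -6$)
$H{\left(t,b \right)} = - \frac{35}{9}$ ($H{\left(t,b \right)} = \left(- \frac{1}{9}\right) 35 = - \frac{35}{9}$)
$d = -6$
$F = \frac{1}{4278206}$ ($F = \frac{1}{-6 + 4278212} = \frac{1}{4278206} \approx 2.3374 \cdot 10^{-7}$)
$- (858 H{\left(27,-12 \right)} - F) = - (858 \left(- \frac{35}{9}\right) - \frac{1}{4278206}) = - (- \frac{10010}{3} - \frac{1}{4278206}) = \left(-1\right) \left(- \frac{42824842063}{12834618}\right) = \frac{42824842063}{12834618}$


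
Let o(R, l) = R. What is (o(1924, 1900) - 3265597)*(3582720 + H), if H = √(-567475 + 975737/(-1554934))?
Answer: -11692826530560 - 3263673*I*√1372053776635057458/1554934 ≈ -1.1693e+13 - 2.4586e+9*I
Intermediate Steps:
H = I*√1372053776635057458/1554934 (H = √(-567475 + 975737*(-1/1554934)) = √(-567475 - 975737/1554934) = √(-882387147387/1554934) = I*√1372053776635057458/1554934 ≈ 753.31*I)
(o(1924, 1900) - 3265597)*(3582720 + H) = (1924 - 3265597)*(3582720 + I*√1372053776635057458/1554934) = -3263673*(3582720 + I*√1372053776635057458/1554934) = -11692826530560 - 3263673*I*√1372053776635057458/1554934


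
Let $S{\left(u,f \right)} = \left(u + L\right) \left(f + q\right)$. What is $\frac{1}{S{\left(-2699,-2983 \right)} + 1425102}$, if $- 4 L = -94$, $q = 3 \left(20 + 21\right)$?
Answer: $\frac{1}{9077032} \approx 1.1017 \cdot 10^{-7}$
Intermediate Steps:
$q = 123$ ($q = 3 \cdot 41 = 123$)
$L = \frac{47}{2}$ ($L = \left(- \frac{1}{4}\right) \left(-94\right) = \frac{47}{2} \approx 23.5$)
$S{\left(u,f \right)} = \left(123 + f\right) \left(\frac{47}{2} + u\right)$ ($S{\left(u,f \right)} = \left(u + \frac{47}{2}\right) \left(f + 123\right) = \left(\frac{47}{2} + u\right) \left(123 + f\right) = \left(123 + f\right) \left(\frac{47}{2} + u\right)$)
$\frac{1}{S{\left(-2699,-2983 \right)} + 1425102} = \frac{1}{\left(\frac{5781}{2} + 123 \left(-2699\right) + \frac{47}{2} \left(-2983\right) - -8051117\right) + 1425102} = \frac{1}{\left(\frac{5781}{2} - 331977 - \frac{140201}{2} + 8051117\right) + 1425102} = \frac{1}{7651930 + 1425102} = \frac{1}{9077032}$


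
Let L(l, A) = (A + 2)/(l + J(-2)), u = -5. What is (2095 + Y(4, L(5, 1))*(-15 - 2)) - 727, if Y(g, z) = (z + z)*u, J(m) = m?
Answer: 1538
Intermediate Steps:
L(l, A) = (2 + A)/(-2 + l) (L(l, A) = (A + 2)/(l - 2) = (2 + A)/(-2 + l))
Y(g, z) = -10*z (Y(g, z) = (z + z)*(-5) = (2*z)*(-5) = -10*z)
(2095 + Y(4, L(5, 1))*(-15 - 2)) - 727 = (2095 + (-10*(2 + 1)/(-2 + 5))*(-15 - 2)) - 727 = (2095 - 10*3/3*(-17)) - 727 = (2095 - 10*1*(-17)) - 727 = (2095 - 10*(-17)) - 727 = (2095 + 170) - 727 = 2265 - 727 = 1538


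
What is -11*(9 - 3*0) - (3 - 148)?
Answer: 46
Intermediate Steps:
-11*(9 - 3*0) - (3 - 148) = -11*(9 + 0) - 1*(-145) = -11*9 + 145 = -99 + 145 = 46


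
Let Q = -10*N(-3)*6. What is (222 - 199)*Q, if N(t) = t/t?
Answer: -1380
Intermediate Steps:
N(t) = 1
Q = -60 (Q = -10*1*6 = -10*6 = -60)
(222 - 199)*Q = (222 - 199)*(-60) = 23*(-60) = -1380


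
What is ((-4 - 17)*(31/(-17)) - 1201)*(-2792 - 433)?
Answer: 63745350/17 ≈ 3.7497e+6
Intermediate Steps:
((-4 - 17)*(31/(-17)) - 1201)*(-2792 - 433) = (-651*(-1)/17 - 1201)*(-3225) = (-21*(-31/17) - 1201)*(-3225) = (651/17 - 1201)*(-3225) = -19766/17*(-3225) = 63745350/17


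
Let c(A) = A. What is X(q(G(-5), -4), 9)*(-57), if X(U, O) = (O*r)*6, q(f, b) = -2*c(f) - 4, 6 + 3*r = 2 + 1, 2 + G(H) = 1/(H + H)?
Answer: 3078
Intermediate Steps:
G(H) = -2 + 1/(2*H) (G(H) = -2 + 1/(H + H) = -2 + 1/(2*H))
r = -1 (r = -2 + (2 + 1)/3 = -2 + (1/3)*3 = -2 + 1 = -1)
q(f, b) = -4 - 2*f (q(f, b) = -2*f - 4 = -4 - 2*f)
X(U, O) = -6*O (X(U, O) = (O*(-1))*6 = -O*6 = -6*O)
X(q(G(-5), -4), 9)*(-57) = -6*9*(-57) = -54*(-57) = 3078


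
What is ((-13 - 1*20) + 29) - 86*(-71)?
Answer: 6102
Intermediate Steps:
((-13 - 1*20) + 29) - 86*(-71) = ((-13 - 20) + 29) + 6106 = (-33 + 29) + 6106 = -4 + 6106 = 6102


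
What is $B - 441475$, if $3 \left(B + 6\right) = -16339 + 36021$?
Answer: $- \frac{1304761}{3} \approx -4.3492 \cdot 10^{5}$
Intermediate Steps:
$B = \frac{19664}{3}$ ($B = -6 + \frac{-16339 + 36021}{3} = -6 + \frac{1}{3} \cdot 19682 = -6 + \frac{19682}{3} = \frac{19664}{3} \approx 6554.7$)
$B - 441475 = \frac{19664}{3} - 441475 = - \frac{1304761}{3}$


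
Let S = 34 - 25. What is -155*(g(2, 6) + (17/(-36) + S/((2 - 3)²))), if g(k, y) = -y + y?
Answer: -47585/36 ≈ -1321.8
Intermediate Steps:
g(k, y) = 0
S = 9
-155*(g(2, 6) + (17/(-36) + S/((2 - 3)²))) = -155*(0 + (17/(-36) + 9/((2 - 3)²))) = -155*(0 + (17*(-1/36) + 9/((-1)²))) = -155*(0 + (-17/36 + 9/1)) = -155*(0 + (-17/36 + 9*1)) = -155*(0 + (-17/36 + 9)) = -155*(0 + 307/36) = -155*307/36 = -47585/36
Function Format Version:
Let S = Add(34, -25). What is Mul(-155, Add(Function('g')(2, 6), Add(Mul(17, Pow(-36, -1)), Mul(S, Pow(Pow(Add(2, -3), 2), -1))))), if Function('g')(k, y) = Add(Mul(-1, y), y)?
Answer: Rational(-47585, 36) ≈ -1321.8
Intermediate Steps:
Function('g')(k, y) = 0
S = 9
Mul(-155, Add(Function('g')(2, 6), Add(Mul(17, Pow(-36, -1)), Mul(S, Pow(Pow(Add(2, -3), 2), -1))))) = Mul(-155, Add(0, Add(Mul(17, Pow(-36, -1)), Mul(9, Pow(Pow(Add(2, -3), 2), -1))))) = Mul(-155, Add(0, Add(Mul(17, Rational(-1, 36)), Mul(9, Pow(Pow(-1, 2), -1))))) = Mul(-155, Add(0, Add(Rational(-17, 36), Mul(9, Pow(1, -1))))) = Mul(-155, Add(0, Add(Rational(-17, 36), Mul(9, 1)))) = Mul(-155, Add(0, Add(Rational(-17, 36), 9))) = Mul(-155, Add(0, Rational(307, 36))) = Mul(-155, Rational(307, 36)) = Rational(-47585, 36)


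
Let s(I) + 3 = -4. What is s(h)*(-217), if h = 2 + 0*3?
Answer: 1519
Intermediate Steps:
h = 2 (h = 2 + 0 = 2)
s(I) = -7 (s(I) = -3 - 4 = -7)
s(h)*(-217) = -7*(-217) = 1519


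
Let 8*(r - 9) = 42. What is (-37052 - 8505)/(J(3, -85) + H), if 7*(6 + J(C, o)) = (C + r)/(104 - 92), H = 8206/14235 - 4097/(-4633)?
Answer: 336506077099920/32012050379 ≈ 10512.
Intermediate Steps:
r = 57/4 (r = 9 + (⅛)*42 = 9 + 21/4 = 57/4 ≈ 14.250)
H = 96339193/65950755 (H = 8206*(1/14235) - 4097*(-1/4633) = 8206/14235 + 4097/4633 = 96339193/65950755 ≈ 1.4608)
J(C, o) = -653/112 + C/84 (J(C, o) = -6 + ((C + 57/4)/(104 - 92))/7 = -6 + ((57/4 + C)/12)/7 = -6 + ((57/4 + C)*(1/12))/7 = -6 + (19/16 + C/12)/7 = -6 + (19/112 + C/84) = -653/112 + C/84)
(-37052 - 8505)/(J(3, -85) + H) = (-37052 - 8505)/((-653/112 + (1/84)*3) + 96339193/65950755) = -45557/((-653/112 + 1/28) + 96339193/65950755) = -45557/(-649/112 + 96339193/65950755) = -45557/(-32012050379/7386484560) = -45557*(-7386484560/32012050379) = 336506077099920/32012050379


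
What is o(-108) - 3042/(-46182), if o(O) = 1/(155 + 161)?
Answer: 167909/2432252 ≈ 0.069034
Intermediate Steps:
o(O) = 1/316
o(-108) - 3042/(-46182) = 1/316 - 3042/(-46182) = 1/316 - 3042*(-1/46182) = 1/316 + 507/7697 = 167909/2432252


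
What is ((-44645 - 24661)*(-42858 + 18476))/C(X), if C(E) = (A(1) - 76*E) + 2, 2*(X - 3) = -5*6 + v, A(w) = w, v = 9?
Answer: 563272964/191 ≈ 2.9491e+6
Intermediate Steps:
X = -15/2 (X = 3 + (-5*6 + 9)/2 = 3 + (-30 + 9)/2 = 3 + (½)*(-21) = 3 - 21/2 = -15/2 ≈ -7.5000)
C(E) = 3 - 76*E (C(E) = (1 - 76*E) + 2 = 3 - 76*E)
((-44645 - 24661)*(-42858 + 18476))/C(X) = ((-44645 - 24661)*(-42858 + 18476))/(3 - 76*(-15/2)) = (-69306*(-24382))/(3 + 570) = 1689818892/573 = 1689818892*(1/573) = 563272964/191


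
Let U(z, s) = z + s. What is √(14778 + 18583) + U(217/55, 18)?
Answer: 1207/55 + √33361 ≈ 204.60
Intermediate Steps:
U(z, s) = s + z
√(14778 + 18583) + U(217/55, 18) = √(14778 + 18583) + (18 + 217/55) = √33361 + (18 + 217*(1/55)) = √33361 + (18 + 217/55) = √33361 + 1207/55 = 1207/55 + √33361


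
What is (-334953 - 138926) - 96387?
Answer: -570266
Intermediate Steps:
(-334953 - 138926) - 96387 = -473879 - 96387 = -570266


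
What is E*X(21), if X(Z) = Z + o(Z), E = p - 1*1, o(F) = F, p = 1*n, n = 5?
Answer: 168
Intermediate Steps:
p = 5 (p = 1*5 = 5)
E = 4 (E = 5 - 1*1 = 5 - 1 = 4)
X(Z) = 2*Z (X(Z) = Z + Z = 2*Z)
E*X(21) = 4*(2*21) = 4*42 = 168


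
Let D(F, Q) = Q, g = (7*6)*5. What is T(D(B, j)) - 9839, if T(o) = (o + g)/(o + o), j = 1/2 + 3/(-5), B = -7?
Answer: -21777/2 ≈ -10889.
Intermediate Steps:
g = 210 (g = 42*5 = 210)
j = -⅒ (j = 1*(½) + 3*(-⅕) = ½ - ⅗ = -⅒ ≈ -0.10000)
T(o) = (210 + o)/(2*o) (T(o) = (o + 210)/(o + o) = (210 + o)/((2*o)) = (210 + o)*(1/(2*o)) = (210 + o)/(2*o))
T(D(B, j)) - 9839 = (210 - ⅒)/(2*(-⅒)) - 9839 = (½)*(-10)*(2099/10) - 9839 = -2099/2 - 9839 = -21777/2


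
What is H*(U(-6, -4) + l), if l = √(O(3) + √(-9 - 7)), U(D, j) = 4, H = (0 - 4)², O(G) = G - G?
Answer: 64 + 32*√I ≈ 86.627 + 22.627*I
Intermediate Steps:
O(G) = 0
H = 16 (H = (-4)² = 16)
l = 2*√I (l = √(0 + √(-9 - 7)) = √(0 + √(-16)) = √(0 + 4*I) = √(4*I) = 2*√I ≈ 1.4142 + 1.4142*I)
H*(U(-6, -4) + l) = 16*(4 + 2*√I) = 64 + 32*√I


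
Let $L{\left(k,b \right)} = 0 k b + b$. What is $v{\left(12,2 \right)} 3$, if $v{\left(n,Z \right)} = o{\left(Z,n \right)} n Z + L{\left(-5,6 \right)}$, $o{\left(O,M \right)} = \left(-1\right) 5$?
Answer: $-342$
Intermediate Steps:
$o{\left(O,M \right)} = -5$
$L{\left(k,b \right)} = b$ ($L{\left(k,b \right)} = 0 b + b = 0 + b = b$)
$v{\left(n,Z \right)} = 6 - 5 Z n$ ($v{\left(n,Z \right)} = - 5 n Z + 6 = - 5 Z n + 6 = 6 - 5 Z n$)
$v{\left(12,2 \right)} 3 = \left(6 - 10 \cdot 12\right) 3 = \left(6 - 120\right) 3 = \left(-114\right) 3 = -342$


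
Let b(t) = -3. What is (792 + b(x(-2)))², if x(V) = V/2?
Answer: 622521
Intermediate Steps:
x(V) = V/2 (x(V) = V*(½) = V/2)
(792 + b(x(-2)))² = (792 - 3)² = 789² = 622521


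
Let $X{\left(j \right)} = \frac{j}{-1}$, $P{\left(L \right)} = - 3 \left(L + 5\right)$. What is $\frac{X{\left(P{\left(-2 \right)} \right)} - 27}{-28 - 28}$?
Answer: $\frac{9}{28} \approx 0.32143$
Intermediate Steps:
$P{\left(L \right)} = -15 - 3 L$ ($P{\left(L \right)} = - 3 \left(5 + L\right) = -15 - 3 L$)
$X{\left(j \right)} = - j$ ($X{\left(j \right)} = j \left(-1\right) = - j$)
$\frac{X{\left(P{\left(-2 \right)} \right)} - 27}{-28 - 28} = \frac{- (-15 - -6) - 27}{-28 - 28} = \frac{- (-15 + 6) - 27}{-56} = - \frac{\left(-1\right) \left(-9\right) - 27}{56} = - \frac{9 - 27}{56} = \left(- \frac{1}{56}\right) \left(-18\right) = \frac{9}{28}$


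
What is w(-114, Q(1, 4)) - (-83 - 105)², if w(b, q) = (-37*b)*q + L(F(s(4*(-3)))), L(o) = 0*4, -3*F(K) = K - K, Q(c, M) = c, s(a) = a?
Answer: -31126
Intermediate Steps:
F(K) = 0 (F(K) = -(K - K)/3 = -⅓*0 = 0)
L(o) = 0
w(b, q) = -37*b*q (w(b, q) = (-37*b)*q + 0 = -37*b*q + 0 = -37*b*q)
w(-114, Q(1, 4)) - (-83 - 105)² = -37*(-114)*1 - (-83 - 105)² = 4218 - 1*(-188)² = 4218 - 1*35344 = 4218 - 35344 = -31126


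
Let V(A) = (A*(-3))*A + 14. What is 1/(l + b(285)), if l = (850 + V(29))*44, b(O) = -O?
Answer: -1/73281 ≈ -1.3646e-5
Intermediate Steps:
V(A) = 14 - 3*A**2 (V(A) = (-3*A)*A + 14 = -3*A**2 + 14 = 14 - 3*A**2)
l = -72996 (l = (850 + (14 - 3*29**2))*44 = (850 + (14 - 3*841))*44 = (850 + (14 - 2523))*44 = (850 - 2509)*44 = -1659*44 = -72996)
1/(l + b(285)) = 1/(-72996 - 1*285) = 1/(-72996 - 285) = 1/(-73281) = -1/73281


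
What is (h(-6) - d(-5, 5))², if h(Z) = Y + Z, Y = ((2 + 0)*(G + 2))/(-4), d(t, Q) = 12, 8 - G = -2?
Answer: 576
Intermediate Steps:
G = 10 (G = 8 - 1*(-2) = 8 + 2 = 10)
Y = -6 (Y = ((2 + 0)*(10 + 2))/(-4) = (2*12)*(-¼) = 24*(-¼) = -6)
h(Z) = -6 + Z
(h(-6) - d(-5, 5))² = ((-6 - 6) - 1*12)² = (-12 - 12)² = (-24)² = 576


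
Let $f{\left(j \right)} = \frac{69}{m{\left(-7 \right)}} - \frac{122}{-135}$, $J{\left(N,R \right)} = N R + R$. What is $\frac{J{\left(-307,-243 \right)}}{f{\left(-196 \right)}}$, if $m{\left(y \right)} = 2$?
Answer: $\frac{20076660}{9559} \approx 2100.3$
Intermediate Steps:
$J{\left(N,R \right)} = R + N R$
$f{\left(j \right)} = \frac{9559}{270}$ ($f{\left(j \right)} = \frac{69}{2} - \frac{122}{-135} = 69 \cdot \frac{1}{2} - - \frac{122}{135} = \frac{69}{2} + \frac{122}{135} = \frac{9559}{270}$)
$\frac{J{\left(-307,-243 \right)}}{f{\left(-196 \right)}} = \frac{\left(-243\right) \left(1 - 307\right)}{\frac{9559}{270}} = \left(-243\right) \left(-306\right) \frac{270}{9559} = 74358 \cdot \frac{270}{9559} = \frac{20076660}{9559}$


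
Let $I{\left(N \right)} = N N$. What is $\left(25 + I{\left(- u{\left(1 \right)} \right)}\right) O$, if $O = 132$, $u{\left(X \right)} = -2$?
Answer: $3828$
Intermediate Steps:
$I{\left(N \right)} = N^{2}$
$\left(25 + I{\left(- u{\left(1 \right)} \right)}\right) O = \left(25 + \left(\left(-1\right) \left(-2\right)\right)^{2}\right) 132 = \left(25 + 2^{2}\right) 132 = \left(25 + 4\right) 132 = 29 \cdot 132 = 3828$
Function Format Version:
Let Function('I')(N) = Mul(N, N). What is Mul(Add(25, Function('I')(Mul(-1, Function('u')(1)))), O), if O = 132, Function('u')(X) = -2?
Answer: 3828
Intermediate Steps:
Function('I')(N) = Pow(N, 2)
Mul(Add(25, Function('I')(Mul(-1, Function('u')(1)))), O) = Mul(Add(25, Pow(Mul(-1, -2), 2)), 132) = Mul(Add(25, Pow(2, 2)), 132) = Mul(Add(25, 4), 132) = Mul(29, 132) = 3828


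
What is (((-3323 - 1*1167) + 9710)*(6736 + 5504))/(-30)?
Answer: -2129760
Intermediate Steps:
(((-3323 - 1*1167) + 9710)*(6736 + 5504))/(-30) = (((-3323 - 1167) + 9710)*12240)*(-1/30) = ((-4490 + 9710)*12240)*(-1/30) = (5220*12240)*(-1/30) = 63892800*(-1/30) = -2129760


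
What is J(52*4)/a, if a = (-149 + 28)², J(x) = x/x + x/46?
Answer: 127/336743 ≈ 0.00037714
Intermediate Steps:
J(x) = 1 + x/46 (J(x) = 1 + x*(1/46) = 1 + x/46)
a = 14641 (a = (-121)² = 14641)
J(52*4)/a = (1 + (52*4)/46)/14641 = (1 + (1/46)*208)*(1/14641) = (1 + 104/23)*(1/14641) = (127/23)*(1/14641) = 127/336743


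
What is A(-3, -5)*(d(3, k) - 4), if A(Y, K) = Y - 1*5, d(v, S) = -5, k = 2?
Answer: 72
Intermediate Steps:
A(Y, K) = -5 + Y (A(Y, K) = Y - 5 = -5 + Y)
A(-3, -5)*(d(3, k) - 4) = (-5 - 3)*(-5 - 4) = -8*(-9) = 72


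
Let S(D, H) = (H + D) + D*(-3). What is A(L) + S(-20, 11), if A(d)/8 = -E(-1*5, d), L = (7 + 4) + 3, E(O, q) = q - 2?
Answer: -45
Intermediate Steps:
E(O, q) = -2 + q
S(D, H) = H - 2*D (S(D, H) = (D + H) - 3*D = H - 2*D)
L = 14 (L = 11 + 3 = 14)
A(d) = 16 - 8*d (A(d) = 8*(-(-2 + d)) = 8*(2 - d) = 16 - 8*d)
A(L) + S(-20, 11) = (16 - 8*14) + (11 - 2*(-20)) = (16 - 112) + (11 + 40) = -96 + 51 = -45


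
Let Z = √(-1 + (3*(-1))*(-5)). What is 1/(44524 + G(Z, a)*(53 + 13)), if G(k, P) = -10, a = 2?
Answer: 1/43864 ≈ 2.2798e-5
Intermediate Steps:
Z = √14 (Z = √(-1 - 3*(-5)) = √(-1 + 15) = √14 ≈ 3.7417)
1/(44524 + G(Z, a)*(53 + 13)) = 1/(44524 - 10*(53 + 13)) = 1/(44524 - 10*66) = 1/(44524 - 660) = 1/43864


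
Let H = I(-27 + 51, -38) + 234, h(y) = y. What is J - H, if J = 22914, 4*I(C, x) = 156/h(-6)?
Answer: 45373/2 ≈ 22687.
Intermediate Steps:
I(C, x) = -13/2 (I(C, x) = (156/(-6))/4 = (156*(-⅙))/4 = (¼)*(-26) = -13/2)
H = 455/2 (H = -13/2 + 234 = 455/2 ≈ 227.50)
J - H = 22914 - 1*455/2 = 22914 - 455/2 = 45373/2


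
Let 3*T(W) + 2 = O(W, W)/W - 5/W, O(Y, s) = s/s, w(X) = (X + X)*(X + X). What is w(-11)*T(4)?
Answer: -484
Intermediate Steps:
w(X) = 4*X**2 (w(X) = (2*X)*(2*X) = 4*X**2)
O(Y, s) = 1
T(W) = -2/3 - 4/(3*W) (T(W) = -2/3 + (1/W - 5/W)/3 = -2/3 + (-4/W)/3 = -2/3 - 4/(3*W))
w(-11)*T(4) = (4*(-11)**2)*((2/3)*(-2 - 1*4)/4) = (4*121)*((2/3)*(1/4)*(-2 - 4)) = 484*((2/3)*(1/4)*(-6)) = 484*(-1) = -484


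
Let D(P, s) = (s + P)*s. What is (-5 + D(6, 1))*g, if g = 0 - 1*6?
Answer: -12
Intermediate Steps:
D(P, s) = s*(P + s) (D(P, s) = (P + s)*s = s*(P + s))
g = -6 (g = 0 - 6 = -6)
(-5 + D(6, 1))*g = (-5 + 1*(6 + 1))*(-6) = (-5 + 1*7)*(-6) = (-5 + 7)*(-6) = 2*(-6) = -12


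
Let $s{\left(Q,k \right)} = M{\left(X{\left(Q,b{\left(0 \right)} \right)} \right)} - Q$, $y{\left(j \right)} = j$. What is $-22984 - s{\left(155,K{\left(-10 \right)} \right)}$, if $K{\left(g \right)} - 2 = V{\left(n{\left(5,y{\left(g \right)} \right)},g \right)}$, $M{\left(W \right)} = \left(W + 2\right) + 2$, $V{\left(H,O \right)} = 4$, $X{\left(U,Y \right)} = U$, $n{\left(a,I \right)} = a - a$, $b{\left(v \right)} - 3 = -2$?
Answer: $-22988$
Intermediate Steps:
$b{\left(v \right)} = 1$ ($b{\left(v \right)} = 3 - 2 = 1$)
$n{\left(a,I \right)} = 0$
$M{\left(W \right)} = 4 + W$ ($M{\left(W \right)} = \left(2 + W\right) + 2 = 4 + W$)
$K{\left(g \right)} = 6$ ($K{\left(g \right)} = 2 + 4 = 6$)
$s{\left(Q,k \right)} = 4$ ($s{\left(Q,k \right)} = \left(4 + Q\right) - Q = 4$)
$-22984 - s{\left(155,K{\left(-10 \right)} \right)} = -22984 - 4 = -22988$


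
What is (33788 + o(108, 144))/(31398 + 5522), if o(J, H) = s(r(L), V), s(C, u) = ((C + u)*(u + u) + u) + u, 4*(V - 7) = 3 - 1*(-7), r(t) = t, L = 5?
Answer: 13633/14768 ≈ 0.92314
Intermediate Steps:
V = 19/2 (V = 7 + (3 - 1*(-7))/4 = 7 + (3 + 7)/4 = 7 + (1/4)*10 = 7 + 5/2 = 19/2 ≈ 9.5000)
s(C, u) = 2*u + 2*u*(C + u) (s(C, u) = ((C + u)*(2*u) + u) + u = (2*u*(C + u) + u) + u = (u + 2*u*(C + u)) + u = 2*u + 2*u*(C + u))
o(J, H) = 589/2 (o(J, H) = 2*(19/2)*(1 + 5 + 19/2) = 2*(19/2)*(31/2) = 589/2)
(33788 + o(108, 144))/(31398 + 5522) = (33788 + 589/2)/(31398 + 5522) = (68165/2)/36920 = (68165/2)*(1/36920) = 13633/14768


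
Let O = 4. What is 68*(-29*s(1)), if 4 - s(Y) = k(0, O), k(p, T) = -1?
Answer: -9860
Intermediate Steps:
s(Y) = 5 (s(Y) = 4 - 1*(-1) = 4 + 1 = 5)
68*(-29*s(1)) = 68*(-29*5) = 68*(-145) = -9860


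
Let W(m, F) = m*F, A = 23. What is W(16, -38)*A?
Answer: -13984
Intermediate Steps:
W(m, F) = F*m
W(16, -38)*A = -38*16*23 = -608*23 = -13984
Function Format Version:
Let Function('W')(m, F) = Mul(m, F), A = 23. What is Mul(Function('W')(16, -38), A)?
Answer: -13984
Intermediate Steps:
Function('W')(m, F) = Mul(F, m)
Mul(Function('W')(16, -38), A) = Mul(Mul(-38, 16), 23) = Mul(-608, 23) = -13984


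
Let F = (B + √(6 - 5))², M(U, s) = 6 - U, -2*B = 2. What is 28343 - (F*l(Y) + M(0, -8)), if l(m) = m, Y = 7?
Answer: 28337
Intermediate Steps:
B = -1 (B = -½*2 = -1)
F = 0 (F = (-1 + √(6 - 5))² = (-1 + √1)² = (-1 + 1)² = 0² = 0)
28343 - (F*l(Y) + M(0, -8)) = 28343 - (0*7 + (6 - 1*0)) = 28343 - (0 + (6 + 0)) = 28343 - (0 + 6) = 28343 - 1*6 = 28343 - 6 = 28337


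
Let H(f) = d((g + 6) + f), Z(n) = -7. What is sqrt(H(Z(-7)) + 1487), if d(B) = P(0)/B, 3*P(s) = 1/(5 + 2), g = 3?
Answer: sqrt(2623110)/42 ≈ 38.562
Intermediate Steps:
P(s) = 1/21 (P(s) = 1/(3*(5 + 2)) = (1/3)/7 = (1/3)*(1/7) = 1/21)
d(B) = 1/(21*B)
H(f) = 1/(21*(9 + f)) (H(f) = 1/(21*((3 + 6) + f)) = 1/(21*(9 + f)))
sqrt(H(Z(-7)) + 1487) = sqrt(1/(21*(9 - 7)) + 1487) = sqrt((1/21)/2 + 1487) = sqrt((1/21)*(1/2) + 1487) = sqrt(1/42 + 1487) = sqrt(62455/42) = sqrt(2623110)/42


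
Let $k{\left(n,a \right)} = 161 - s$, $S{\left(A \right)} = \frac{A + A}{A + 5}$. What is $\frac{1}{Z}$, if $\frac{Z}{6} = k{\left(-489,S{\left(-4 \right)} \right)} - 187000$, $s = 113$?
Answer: $- \frac{1}{1121712} \approx -8.9149 \cdot 10^{-7}$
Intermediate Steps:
$S{\left(A \right)} = \frac{2 A}{5 + A}$
$k{\left(n,a \right)} = 48$ ($k{\left(n,a \right)} = 161 - 113 = 48$)
$Z = -1121712$ ($Z = 6 \left(48 - 187000\right) = 6 \left(-186952\right) = -1121712$)
$\frac{1}{Z} = \frac{1}{-1121712} = - \frac{1}{1121712}$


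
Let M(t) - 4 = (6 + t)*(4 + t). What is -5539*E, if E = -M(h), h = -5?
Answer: 16617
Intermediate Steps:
M(t) = 4 + (4 + t)*(6 + t) (M(t) = 4 + (6 + t)*(4 + t) = 4 + (4 + t)*(6 + t))
E = -3 (E = -(28 + (-5)² + 10*(-5)) = -(28 + 25 - 50) = -1*3 = -3)
-5539*E = -5539*(-3) = 16617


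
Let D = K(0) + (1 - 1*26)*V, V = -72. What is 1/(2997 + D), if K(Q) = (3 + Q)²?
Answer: 1/4806 ≈ 0.00020807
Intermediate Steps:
D = 1809 (D = (3 + 0)² + (1 - 1*26)*(-72) = 3² + (1 - 26)*(-72) = 9 - 25*(-72) = 9 + 1800 = 1809)
1/(2997 + D) = 1/(2997 + 1809) = 1/4806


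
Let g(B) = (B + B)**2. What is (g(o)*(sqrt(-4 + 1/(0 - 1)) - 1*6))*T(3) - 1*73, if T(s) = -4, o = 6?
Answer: 3383 - 576*I*sqrt(5) ≈ 3383.0 - 1288.0*I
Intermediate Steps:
g(B) = 4*B**2 (g(B) = (2*B)**2 = 4*B**2)
(g(o)*(sqrt(-4 + 1/(0 - 1)) - 1*6))*T(3) - 1*73 = ((4*6**2)*(sqrt(-4 + 1/(0 - 1)) - 1*6))*(-4) - 1*73 = ((4*36)*(sqrt(-4 + 1/(-1)) - 6))*(-4) - 73 = (144*(sqrt(-4 - 1) - 6))*(-4) - 73 = (144*(sqrt(-5) - 6))*(-4) - 73 = (144*(I*sqrt(5) - 6))*(-4) - 73 = (144*(-6 + I*sqrt(5)))*(-4) - 73 = (-864 + 144*I*sqrt(5))*(-4) - 73 = (3456 - 576*I*sqrt(5)) - 73 = 3383 - 576*I*sqrt(5)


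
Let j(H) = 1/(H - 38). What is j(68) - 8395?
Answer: -251849/30 ≈ -8395.0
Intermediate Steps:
j(H) = 1/(-38 + H)
j(68) - 8395 = 1/(-38 + 68) - 8395 = 1/30 - 8395 = -251849/30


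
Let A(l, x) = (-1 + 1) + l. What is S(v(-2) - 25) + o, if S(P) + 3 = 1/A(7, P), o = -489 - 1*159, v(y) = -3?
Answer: -4556/7 ≈ -650.86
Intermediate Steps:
o = -648 (o = -489 - 159 = -648)
A(l, x) = l (A(l, x) = 0 + l = l)
S(P) = -20/7 (S(P) = -3 + 1/7 = -3 + ⅐ = -20/7)
S(v(-2) - 25) + o = -20/7 - 648 = -4556/7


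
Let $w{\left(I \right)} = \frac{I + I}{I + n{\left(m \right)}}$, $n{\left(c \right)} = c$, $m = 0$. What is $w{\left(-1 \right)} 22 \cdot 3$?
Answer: $132$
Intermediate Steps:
$w{\left(I \right)} = 2$ ($w{\left(I \right)} = \frac{I + I}{I + 0} = \frac{2 I}{I} = 2$)
$w{\left(-1 \right)} 22 \cdot 3 = 2 \cdot 22 \cdot 3 = 44 \cdot 3 = 132$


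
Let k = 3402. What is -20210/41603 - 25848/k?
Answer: -63561598/7862967 ≈ -8.0837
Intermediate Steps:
-20210/41603 - 25848/k = -20210/41603 - 25848/3402 = -20210*1/41603 - 25848*1/3402 = -20210/41603 - 1436/189 = -63561598/7862967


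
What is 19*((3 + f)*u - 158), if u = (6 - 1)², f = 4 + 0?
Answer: 323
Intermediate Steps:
f = 4
u = 25 (u = 5² = 25)
19*((3 + f)*u - 158) = 19*((3 + 4)*25 - 158) = 19*(7*25 - 158) = 19*(175 - 158) = 19*17 = 323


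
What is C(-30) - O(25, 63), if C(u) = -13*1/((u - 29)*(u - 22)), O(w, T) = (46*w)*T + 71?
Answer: -17114957/236 ≈ -72521.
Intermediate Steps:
O(w, T) = 71 + 46*T*w (O(w, T) = 46*T*w + 71 = 71 + 46*T*w)
C(u) = -13/((-29 + u)*(-22 + u)) (C(u) = -13*1/((-29 + u)*(-22 + u)) = -13/((-29 + u)*(-22 + u)))
C(-30) - O(25, 63) = -13/(638 + (-30)² - 51*(-30)) - (71 + 46*63*25) = -13/(638 + 900 + 1530) - (71 + 72450) = -13/3068 - 1*72521 = -13*1/3068 - 72521 = -1/236 - 72521 = -17114957/236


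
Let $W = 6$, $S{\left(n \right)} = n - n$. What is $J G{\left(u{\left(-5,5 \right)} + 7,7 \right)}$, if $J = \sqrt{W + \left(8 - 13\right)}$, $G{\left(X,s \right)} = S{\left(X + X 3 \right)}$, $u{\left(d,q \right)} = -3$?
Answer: $0$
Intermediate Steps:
$S{\left(n \right)} = 0$
$G{\left(X,s \right)} = 0$
$J = 1$ ($J = \sqrt{6 + \left(8 - 13\right)} = \sqrt{6 - 5} = \sqrt{1} = 1$)
$J G{\left(u{\left(-5,5 \right)} + 7,7 \right)} = 1 \cdot 0 = 0$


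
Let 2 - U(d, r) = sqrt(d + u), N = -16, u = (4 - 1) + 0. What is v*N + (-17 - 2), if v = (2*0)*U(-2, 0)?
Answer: -19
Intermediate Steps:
u = 3 (u = 3 + 0 = 3)
U(d, r) = 2 - sqrt(3 + d) (U(d, r) = 2 - sqrt(d + 3) = 2 - sqrt(3 + d))
v = 0 (v = (2*0)*(2 - sqrt(3 - 2)) = 0*(2 - sqrt(1)) = 0*(2 - 1*1) = 0*(2 - 1) = 0*1 = 0)
v*N + (-17 - 2) = 0*(-16) + (-17 - 2) = 0 - 19 = -19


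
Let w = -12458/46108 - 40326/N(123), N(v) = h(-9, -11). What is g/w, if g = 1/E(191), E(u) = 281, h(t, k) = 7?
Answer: -161378/261251097167 ≈ -6.1771e-7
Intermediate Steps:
N(v) = 7
g = 1/281 ≈ 0.0035587
w = -929719207/161378 (w = -12458/46108 - 40326/7 = -12458*1/46108 - 40326*⅐ = -6229/23054 - 40326/7 = -929719207/161378 ≈ -5761.1)
g/w = 1/(281*(-929719207/161378)) = (1/281)*(-161378/929719207) = -161378/261251097167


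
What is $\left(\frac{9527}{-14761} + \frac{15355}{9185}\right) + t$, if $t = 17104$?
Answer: $\frac{463819158460}{27115957} \approx 17105.0$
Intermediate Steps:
$\left(\frac{9527}{-14761} + \frac{15355}{9185}\right) + t = \left(\frac{9527}{-14761} + \frac{15355}{9185}\right) + 17104 = \left(9527 \left(- \frac{1}{14761}\right) + 15355 \cdot \frac{1}{9185}\right) + 17104 = \left(- \frac{9527}{14761} + \frac{3071}{1837}\right) + 17104 = \frac{27829932}{27115957} + 17104 = \frac{463819158460}{27115957}$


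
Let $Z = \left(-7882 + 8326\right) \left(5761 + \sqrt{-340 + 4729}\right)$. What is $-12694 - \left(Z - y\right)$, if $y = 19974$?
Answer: $-2550604 - 444 \sqrt{4389} \approx -2.58 \cdot 10^{6}$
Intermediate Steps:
$Z = 2557884 + 444 \sqrt{4389}$ ($Z = 444 \left(5761 + \sqrt{4389}\right) = 2557884 + 444 \sqrt{4389} \approx 2.5873 \cdot 10^{6}$)
$-12694 - \left(Z - y\right) = -12694 - \left(\left(2557884 + 444 \sqrt{4389}\right) - 19974\right) = -12694 - \left(2537910 + 444 \sqrt{4389}\right) = -2550604 - 444 \sqrt{4389}$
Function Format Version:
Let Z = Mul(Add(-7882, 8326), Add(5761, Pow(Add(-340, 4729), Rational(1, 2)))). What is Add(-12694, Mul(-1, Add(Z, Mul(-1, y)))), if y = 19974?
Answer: Add(-2550604, Mul(-444, Pow(4389, Rational(1, 2)))) ≈ -2.5800e+6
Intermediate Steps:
Z = Add(2557884, Mul(444, Pow(4389, Rational(1, 2)))) (Z = Mul(444, Add(5761, Pow(4389, Rational(1, 2)))) = Add(2557884, Mul(444, Pow(4389, Rational(1, 2)))) ≈ 2.5873e+6)
Add(-12694, Mul(-1, Add(Z, Mul(-1, y)))) = Add(-12694, Mul(-1, Add(Add(2557884, Mul(444, Pow(4389, Rational(1, 2)))), Mul(-1, 19974)))) = Add(-12694, Mul(-1, Add(Add(2557884, Mul(444, Pow(4389, Rational(1, 2)))), -19974))) = Add(-12694, Mul(-1, Add(2537910, Mul(444, Pow(4389, Rational(1, 2)))))) = Add(-12694, Add(-2537910, Mul(-444, Pow(4389, Rational(1, 2))))) = Add(-2550604, Mul(-444, Pow(4389, Rational(1, 2))))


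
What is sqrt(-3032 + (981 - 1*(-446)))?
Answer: I*sqrt(1605) ≈ 40.062*I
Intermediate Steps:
sqrt(-3032 + (981 - 1*(-446))) = sqrt(-3032 + (981 + 446)) = sqrt(-3032 + 1427) = sqrt(-1605) = I*sqrt(1605)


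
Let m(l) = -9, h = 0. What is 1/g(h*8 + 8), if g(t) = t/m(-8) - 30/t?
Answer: -36/167 ≈ -0.21557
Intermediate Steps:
g(t) = -30/t - t/9 (g(t) = t/(-9) - 30/t = t*(-1/9) - 30/t = -t/9 - 30/t = -30/t - t/9)
1/g(h*8 + 8) = 1/(-30/(0*8 + 8) - (0*8 + 8)/9) = 1/(-30/(0 + 8) - (0 + 8)/9) = 1/(-30/8 - 1/9*8) = 1/(-30*1/8 - 8/9) = 1/(-15/4 - 8/9) = 1/(-167/36) = -36/167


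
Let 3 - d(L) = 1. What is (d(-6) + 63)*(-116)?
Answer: -7540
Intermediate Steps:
d(L) = 2 (d(L) = 3 - 1*1 = 3 - 1 = 2)
(d(-6) + 63)*(-116) = (2 + 63)*(-116) = 65*(-116) = -7540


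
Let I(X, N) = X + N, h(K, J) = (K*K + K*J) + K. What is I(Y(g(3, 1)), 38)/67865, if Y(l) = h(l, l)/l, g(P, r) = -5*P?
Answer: 9/67865 ≈ 0.00013262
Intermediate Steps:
h(K, J) = K + K² + J*K (h(K, J) = (K² + J*K) + K = K + K² + J*K)
Y(l) = 1 + 2*l (Y(l) = (l*(1 + l + l))/l = (l*(1 + 2*l))/l = 1 + 2*l)
I(X, N) = N + X
I(Y(g(3, 1)), 38)/67865 = (38 + (1 + 2*(-5*3)))/67865 = (38 + (1 + 2*(-15)))*(1/67865) = (38 + (1 - 30))*(1/67865) = (38 - 29)*(1/67865) = 9*(1/67865) = 9/67865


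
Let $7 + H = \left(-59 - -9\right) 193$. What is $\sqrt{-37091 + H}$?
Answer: $2 i \sqrt{11687} \approx 216.21 i$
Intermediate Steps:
$H = -9657$ ($H = -7 + \left(-59 - -9\right) 193 = -7 + \left(-59 + 9\right) 193 = -7 - 9650 = -9657$)
$\sqrt{-37091 + H} = \sqrt{-37091 - 9657} = \sqrt{-46748} = 2 i \sqrt{11687}$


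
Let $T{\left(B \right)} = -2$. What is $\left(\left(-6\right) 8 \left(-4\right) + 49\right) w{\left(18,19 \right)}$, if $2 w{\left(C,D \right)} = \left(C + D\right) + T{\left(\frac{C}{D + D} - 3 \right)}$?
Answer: $\frac{8435}{2} \approx 4217.5$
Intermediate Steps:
$w{\left(C,D \right)} = -1 + \frac{C}{2} + \frac{D}{2}$ ($w{\left(C,D \right)} = \frac{\left(C + D\right) - 2}{2} = \frac{-2 + C + D}{2} = -1 + \frac{C}{2} + \frac{D}{2}$)
$\left(\left(-6\right) 8 \left(-4\right) + 49\right) w{\left(18,19 \right)} = \left(\left(-6\right) 8 \left(-4\right) + 49\right) \left(-1 + \frac{1}{2} \cdot 18 + \frac{1}{2} \cdot 19\right) = \left(\left(-48\right) \left(-4\right) + 49\right) \left(-1 + 9 + \frac{19}{2}\right) = \left(192 + 49\right) \frac{35}{2} = 241 \cdot \frac{35}{2} = \frac{8435}{2}$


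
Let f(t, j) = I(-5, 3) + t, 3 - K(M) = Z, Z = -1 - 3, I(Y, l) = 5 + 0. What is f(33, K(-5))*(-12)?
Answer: -456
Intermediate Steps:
I(Y, l) = 5
Z = -4
K(M) = 7 (K(M) = 3 - 1*(-4) = 3 + 4 = 7)
f(t, j) = 5 + t
f(33, K(-5))*(-12) = (5 + 33)*(-12) = 38*(-12) = -456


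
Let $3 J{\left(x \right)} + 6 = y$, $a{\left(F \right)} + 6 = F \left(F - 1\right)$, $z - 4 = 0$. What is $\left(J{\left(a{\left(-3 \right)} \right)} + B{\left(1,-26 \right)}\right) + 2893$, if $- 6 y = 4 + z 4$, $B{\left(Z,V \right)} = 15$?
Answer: $\frac{26144}{9} \approx 2904.9$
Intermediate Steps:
$z = 4$ ($z = 4 + 0 = 4$)
$a{\left(F \right)} = -6 + F \left(-1 + F\right)$ ($a{\left(F \right)} = -6 + F \left(F - 1\right) = -6 + F \left(-1 + F\right)$)
$y = - \frac{10}{3}$ ($y = - \frac{4 + 4 \cdot 4}{6} = - \frac{4 + 16}{6} = \left(- \frac{1}{6}\right) 20 = - \frac{10}{3} \approx -3.3333$)
$J{\left(x \right)} = - \frac{28}{9}$ ($J{\left(x \right)} = -2 + \frac{1}{3} \left(- \frac{10}{3}\right) = -2 - \frac{10}{9} = - \frac{28}{9}$)
$\left(J{\left(a{\left(-3 \right)} \right)} + B{\left(1,-26 \right)}\right) + 2893 = \left(- \frac{28}{9} + 15\right) + 2893 = \frac{107}{9} + 2893 = \frac{26144}{9}$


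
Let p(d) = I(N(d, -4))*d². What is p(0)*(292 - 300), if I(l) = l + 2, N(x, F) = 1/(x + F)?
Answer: 0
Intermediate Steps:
N(x, F) = 1/(F + x)
I(l) = 2 + l
p(d) = d²*(2 + 1/(-4 + d)) (p(d) = (2 + 1/(-4 + d))*d² = d²*(2 + 1/(-4 + d)))
p(0)*(292 - 300) = (0²*(-7 + 2*0)/(-4 + 0))*(292 - 300) = (0*(-7 + 0)/(-4))*(-8) = (0*(-¼)*(-7))*(-8) = 0*(-8) = 0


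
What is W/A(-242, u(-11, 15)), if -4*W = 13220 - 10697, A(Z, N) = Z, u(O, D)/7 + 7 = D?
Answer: 2523/968 ≈ 2.6064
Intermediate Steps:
u(O, D) = -49 + 7*D
W = -2523/4 (W = -(13220 - 10697)/4 = -¼*2523 = -2523/4 ≈ -630.75)
W/A(-242, u(-11, 15)) = -2523/4/(-242) = -2523/4*(-1/242) = 2523/968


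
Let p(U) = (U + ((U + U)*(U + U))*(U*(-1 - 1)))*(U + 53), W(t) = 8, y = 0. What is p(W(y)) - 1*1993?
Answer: -251361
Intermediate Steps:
p(U) = (53 + U)*(U - 8*U³) (p(U) = (U + ((2*U)*(2*U))*(U*(-2)))*(53 + U) = (U + (4*U²)*(-2*U))*(53 + U) = (U - 8*U³)*(53 + U) = (53 + U)*(U - 8*U³))
p(W(y)) - 1*1993 = 8*(53 + 8 - 424*8² - 8*8³) - 1*1993 = 8*(53 + 8 - 424*64 - 8*512) - 1993 = 8*(53 + 8 - 27136 - 4096) - 1993 = 8*(-31171) - 1993 = -249368 - 1993 = -251361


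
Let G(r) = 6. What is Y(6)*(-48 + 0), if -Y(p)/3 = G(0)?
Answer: 864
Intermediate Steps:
Y(p) = -18 (Y(p) = -3*6 = -18)
Y(6)*(-48 + 0) = -18*(-48 + 0) = -18*(-48) = 864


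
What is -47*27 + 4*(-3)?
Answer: -1281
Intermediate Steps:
-47*27 + 4*(-3) = -1269 - 12 = -1281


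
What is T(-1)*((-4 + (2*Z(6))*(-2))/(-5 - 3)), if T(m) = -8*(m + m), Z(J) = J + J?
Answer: 104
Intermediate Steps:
Z(J) = 2*J
T(m) = -16*m
T(-1)*((-4 + (2*Z(6))*(-2))/(-5 - 3)) = (-16*(-1))*((-4 + (2*(2*6))*(-2))/(-5 - 3)) = 16*((-4 + (2*12)*(-2))/(-8)) = 16*((-4 + 24*(-2))*(-⅛)) = 16*((-4 - 48)*(-⅛)) = 16*(-52*(-⅛)) = 16*(13/2) = 104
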